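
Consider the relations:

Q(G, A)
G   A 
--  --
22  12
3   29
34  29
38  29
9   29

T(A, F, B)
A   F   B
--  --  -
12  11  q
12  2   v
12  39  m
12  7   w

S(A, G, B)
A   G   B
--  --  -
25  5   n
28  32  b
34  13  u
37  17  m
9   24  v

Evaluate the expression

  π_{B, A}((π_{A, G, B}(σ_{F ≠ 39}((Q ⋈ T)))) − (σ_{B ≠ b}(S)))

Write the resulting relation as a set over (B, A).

{(q, 12), (v, 12), (w, 12)}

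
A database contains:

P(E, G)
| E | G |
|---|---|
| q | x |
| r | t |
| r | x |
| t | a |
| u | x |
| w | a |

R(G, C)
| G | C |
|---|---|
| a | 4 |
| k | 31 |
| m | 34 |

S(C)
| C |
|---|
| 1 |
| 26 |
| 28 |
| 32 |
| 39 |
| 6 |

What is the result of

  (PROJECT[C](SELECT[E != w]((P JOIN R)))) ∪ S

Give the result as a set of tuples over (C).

{1, 26, 28, 32, 39, 4, 6}

Joining P and R on G yields {(t, a, 4), (w, a, 4)}.
σ[E != w]: keep tuples satisfying E != w → {(t, a, 4)}
Keep only column(s) C: {4}
Taking the union: {1, 26, 28, 32, 39, 4, 6}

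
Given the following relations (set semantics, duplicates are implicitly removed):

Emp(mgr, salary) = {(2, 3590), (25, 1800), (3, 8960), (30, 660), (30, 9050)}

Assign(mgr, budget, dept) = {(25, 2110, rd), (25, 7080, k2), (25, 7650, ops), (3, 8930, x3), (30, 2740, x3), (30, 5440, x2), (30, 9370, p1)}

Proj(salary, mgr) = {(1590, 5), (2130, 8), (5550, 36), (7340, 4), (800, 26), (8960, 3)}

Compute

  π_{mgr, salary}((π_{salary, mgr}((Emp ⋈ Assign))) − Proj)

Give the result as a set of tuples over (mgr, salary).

Emp ⋈ Assign (natural join on mgr): {(25, 1800, 2110, rd), (25, 1800, 7080, k2), (25, 1800, 7650, ops), (3, 8960, 8930, x3), (30, 660, 2740, x3), (30, 660, 5440, x2), (30, 660, 9370, p1), (30, 9050, 2740, x3), (30, 9050, 5440, x2), (30, 9050, 9370, p1)}
Projecting to salary, mgr (6 duplicate(s) eliminated): {(1800, 25), (660, 30), (8960, 3), (9050, 30)}
Set difference of the two operands is {(1800, 25), (660, 30), (9050, 30)}.
Projecting to mgr, salary: {(25, 1800), (30, 660), (30, 9050)}

{(25, 1800), (30, 660), (30, 9050)}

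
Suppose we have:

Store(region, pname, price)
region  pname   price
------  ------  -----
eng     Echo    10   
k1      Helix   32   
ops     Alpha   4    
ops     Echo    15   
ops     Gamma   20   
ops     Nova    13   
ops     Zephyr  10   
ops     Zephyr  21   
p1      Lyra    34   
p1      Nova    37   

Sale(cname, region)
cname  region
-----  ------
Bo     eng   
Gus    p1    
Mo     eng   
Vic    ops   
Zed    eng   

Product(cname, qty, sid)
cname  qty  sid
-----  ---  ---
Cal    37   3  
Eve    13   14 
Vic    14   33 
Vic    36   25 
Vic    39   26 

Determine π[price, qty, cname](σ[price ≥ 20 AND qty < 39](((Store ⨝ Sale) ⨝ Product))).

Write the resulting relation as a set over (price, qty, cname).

Store ⋈ Sale (natural join on region): {(eng, Echo, 10, Bo), (eng, Echo, 10, Mo), (eng, Echo, 10, Zed), (ops, Alpha, 4, Vic), (ops, Echo, 15, Vic), (ops, Gamma, 20, Vic), (ops, Nova, 13, Vic), (ops, Zephyr, 10, Vic), (ops, Zephyr, 21, Vic), (p1, Lyra, 34, Gus), (p1, Nova, 37, Gus)}
(Store ⨝ Sale) ⋈ Product (natural join on cname): {(ops, Alpha, 4, Vic, 14, 33), (ops, Alpha, 4, Vic, 36, 25), (ops, Alpha, 4, Vic, 39, 26), (ops, Echo, 15, Vic, 14, 33), (ops, Echo, 15, Vic, 36, 25), (ops, Echo, 15, Vic, 39, 26), (ops, Gamma, 20, Vic, 14, 33), (ops, Gamma, 20, Vic, 36, 25), (ops, Gamma, 20, Vic, 39, 26), (ops, Nova, 13, Vic, 14, 33), (ops, Nova, 13, Vic, 36, 25), (ops, Nova, 13, Vic, 39, 26), (ops, Zephyr, 10, Vic, 14, 33), (ops, Zephyr, 10, Vic, 36, 25), (ops, Zephyr, 10, Vic, 39, 26), (ops, Zephyr, 21, Vic, 14, 33), (ops, Zephyr, 21, Vic, 36, 25), (ops, Zephyr, 21, Vic, 39, 26)}
σ[price ≥ 20 AND qty < 39]: keep tuples satisfying price ≥ 20 AND qty < 39 → {(ops, Gamma, 20, Vic, 14, 33), (ops, Gamma, 20, Vic, 36, 25), (ops, Zephyr, 21, Vic, 14, 33), (ops, Zephyr, 21, Vic, 36, 25)}
π[price, qty, cname]: project onto (price, qty, cname) → {(20, 14, Vic), (20, 36, Vic), (21, 14, Vic), (21, 36, Vic)}

{(20, 14, Vic), (20, 36, Vic), (21, 14, Vic), (21, 36, Vic)}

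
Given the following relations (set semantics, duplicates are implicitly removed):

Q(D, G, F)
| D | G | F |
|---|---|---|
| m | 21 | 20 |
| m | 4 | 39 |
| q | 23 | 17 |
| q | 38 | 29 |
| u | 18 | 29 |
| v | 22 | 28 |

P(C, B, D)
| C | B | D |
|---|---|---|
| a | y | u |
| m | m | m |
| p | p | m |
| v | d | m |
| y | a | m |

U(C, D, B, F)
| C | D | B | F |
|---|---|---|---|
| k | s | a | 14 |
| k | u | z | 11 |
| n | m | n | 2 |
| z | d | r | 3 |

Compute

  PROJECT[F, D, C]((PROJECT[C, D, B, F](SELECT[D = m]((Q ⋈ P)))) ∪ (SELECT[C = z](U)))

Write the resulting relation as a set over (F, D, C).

{(20, m, m), (20, m, p), (20, m, v), (20, m, y), (3, d, z), (39, m, m), (39, m, p), (39, m, v), (39, m, y)}

Natural join on D: {(m, 21, 20, m, m), (m, 21, 20, p, p), (m, 21, 20, v, d), (m, 21, 20, y, a), (m, 4, 39, m, m), (m, 4, 39, p, p), (m, 4, 39, v, d), (m, 4, 39, y, a), (u, 18, 29, a, y)}
Selection D = m: {(m, 21, 20, m, m), (m, 21, 20, p, p), (m, 21, 20, v, d), (m, 21, 20, y, a), (m, 4, 39, m, m), (m, 4, 39, p, p), (m, 4, 39, v, d), (m, 4, 39, y, a)}
π[C, D, B, F]: project onto (C, D, B, F) → {(m, m, m, 20), (m, m, m, 39), (p, m, p, 20), (p, m, p, 39), (v, m, d, 20), (v, m, d, 39), (y, m, a, 20), (y, m, a, 39)}
Selection C = z: {(z, d, r, 3)}
Taking the union: {(m, m, m, 20), (m, m, m, 39), (p, m, p, 20), (p, m, p, 39), (v, m, d, 20), (v, m, d, 39), (y, m, a, 20), (y, m, a, 39), (z, d, r, 3)}
π[F, D, C]: project onto (F, D, C) → {(20, m, m), (20, m, p), (20, m, v), (20, m, y), (3, d, z), (39, m, m), (39, m, p), (39, m, v), (39, m, y)}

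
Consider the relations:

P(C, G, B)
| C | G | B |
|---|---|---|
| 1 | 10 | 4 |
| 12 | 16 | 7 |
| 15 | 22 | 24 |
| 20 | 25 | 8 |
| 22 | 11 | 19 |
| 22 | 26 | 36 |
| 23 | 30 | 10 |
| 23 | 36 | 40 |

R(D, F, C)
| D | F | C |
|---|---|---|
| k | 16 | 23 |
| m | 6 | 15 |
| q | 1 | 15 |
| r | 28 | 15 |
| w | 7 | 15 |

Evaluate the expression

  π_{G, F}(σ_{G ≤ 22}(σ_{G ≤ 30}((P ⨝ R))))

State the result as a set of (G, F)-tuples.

{(22, 1), (22, 28), (22, 6), (22, 7)}

Natural join on C: {(15, 22, 24, m, 6), (15, 22, 24, q, 1), (15, 22, 24, r, 28), (15, 22, 24, w, 7), (23, 30, 10, k, 16), (23, 36, 40, k, 16)}
Filtering on G ≤ 30 leaves {(15, 22, 24, m, 6), (15, 22, 24, q, 1), (15, 22, 24, r, 28), (15, 22, 24, w, 7), (23, 30, 10, k, 16)}.
Filtering on G ≤ 22 leaves {(15, 22, 24, m, 6), (15, 22, 24, q, 1), (15, 22, 24, r, 28), (15, 22, 24, w, 7)}.
π_{G, F} gives {(22, 1), (22, 28), (22, 6), (22, 7)}.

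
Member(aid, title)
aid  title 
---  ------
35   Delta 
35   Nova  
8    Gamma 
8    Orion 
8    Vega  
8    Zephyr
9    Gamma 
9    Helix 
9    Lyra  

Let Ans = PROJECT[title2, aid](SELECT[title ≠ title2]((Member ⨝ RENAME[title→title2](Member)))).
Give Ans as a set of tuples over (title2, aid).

ρ[title→title2]: schema becomes (aid, title2); tuples unchanged.
Member ⋈ RENAME[title→title2](Member) (natural join on aid): {(35, Delta, Delta), (35, Delta, Nova), (35, Nova, Delta), (35, Nova, Nova), (8, Gamma, Gamma), (8, Gamma, Orion), (8, Gamma, Vega), (8, Gamma, Zephyr), (8, Orion, Gamma), (8, Orion, Orion), (8, Orion, Vega), (8, Orion, Zephyr), (8, Vega, Gamma), (8, Vega, Orion), (8, Vega, Vega), (8, Vega, Zephyr), (8, Zephyr, Gamma), (8, Zephyr, Orion), (8, Zephyr, Vega), (8, Zephyr, Zephyr), (9, Gamma, Gamma), (9, Gamma, Helix), (9, Gamma, Lyra), (9, Helix, Gamma), (9, Helix, Helix), (9, Helix, Lyra), (9, Lyra, Gamma), (9, Lyra, Helix), (9, Lyra, Lyra)}
Apply σ_{title ≠ title2}; surviving tuples: {(35, Delta, Nova), (35, Nova, Delta), (8, Gamma, Orion), (8, Gamma, Vega), (8, Gamma, Zephyr), (8, Orion, Gamma), (8, Orion, Vega), (8, Orion, Zephyr), (8, Vega, Gamma), (8, Vega, Orion), (8, Vega, Zephyr), (8, Zephyr, Gamma), (8, Zephyr, Orion), (8, Zephyr, Vega), (9, Gamma, Helix), (9, Gamma, Lyra), (9, Helix, Gamma), (9, Helix, Lyra), (9, Lyra, Gamma), (9, Lyra, Helix)}
Keep only column(s) title2, aid (11 duplicate(s) eliminated): {(Delta, 35), (Gamma, 8), (Gamma, 9), (Helix, 9), (Lyra, 9), (Nova, 35), (Orion, 8), (Vega, 8), (Zephyr, 8)}

{(Delta, 35), (Gamma, 8), (Gamma, 9), (Helix, 9), (Lyra, 9), (Nova, 35), (Orion, 8), (Vega, 8), (Zephyr, 8)}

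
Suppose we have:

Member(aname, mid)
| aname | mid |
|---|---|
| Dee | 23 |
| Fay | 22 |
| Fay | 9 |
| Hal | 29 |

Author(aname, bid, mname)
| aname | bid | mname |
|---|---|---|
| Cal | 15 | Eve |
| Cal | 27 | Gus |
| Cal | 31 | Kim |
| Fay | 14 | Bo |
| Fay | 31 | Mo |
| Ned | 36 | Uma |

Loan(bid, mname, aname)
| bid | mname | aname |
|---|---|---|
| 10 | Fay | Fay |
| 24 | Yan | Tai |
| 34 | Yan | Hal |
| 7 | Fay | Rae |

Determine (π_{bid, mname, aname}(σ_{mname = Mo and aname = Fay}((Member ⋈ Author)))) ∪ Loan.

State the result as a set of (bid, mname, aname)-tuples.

Natural join on aname: {(Fay, 22, 14, Bo), (Fay, 22, 31, Mo), (Fay, 9, 14, Bo), (Fay, 9, 31, Mo)}
Selection mname = Mo and aname = Fay: {(Fay, 22, 31, Mo), (Fay, 9, 31, Mo)}
Keep only column(s) bid, mname, aname (1 duplicate(s) eliminated): {(31, Mo, Fay)}
Union: {(31, Mo, Fay)} with {(10, Fay, Fay), (24, Yan, Tai), (34, Yan, Hal), (7, Fay, Rae)} → {(10, Fay, Fay), (24, Yan, Tai), (31, Mo, Fay), (34, Yan, Hal), (7, Fay, Rae)}

{(10, Fay, Fay), (24, Yan, Tai), (31, Mo, Fay), (34, Yan, Hal), (7, Fay, Rae)}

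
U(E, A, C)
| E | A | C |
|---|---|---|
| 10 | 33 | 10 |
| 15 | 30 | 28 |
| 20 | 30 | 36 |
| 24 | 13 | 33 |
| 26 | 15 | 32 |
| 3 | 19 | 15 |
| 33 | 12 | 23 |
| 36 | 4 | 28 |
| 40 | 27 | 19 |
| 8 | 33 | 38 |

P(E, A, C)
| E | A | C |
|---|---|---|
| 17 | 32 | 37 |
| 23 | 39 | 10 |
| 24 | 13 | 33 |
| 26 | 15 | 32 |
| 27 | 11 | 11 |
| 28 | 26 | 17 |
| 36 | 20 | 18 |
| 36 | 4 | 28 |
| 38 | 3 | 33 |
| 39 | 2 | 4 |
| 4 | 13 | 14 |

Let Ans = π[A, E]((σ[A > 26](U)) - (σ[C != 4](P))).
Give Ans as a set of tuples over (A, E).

σ[A > 26]: keep tuples satisfying A > 26 → {(10, 33, 10), (15, 30, 28), (20, 30, 36), (40, 27, 19), (8, 33, 38)}
σ[C != 4]: keep tuples satisfying C != 4 → {(17, 32, 37), (23, 39, 10), (24, 13, 33), (26, 15, 32), (27, 11, 11), (28, 26, 17), (36, 20, 18), (36, 4, 28), (38, 3, 33), (4, 13, 14)}
Set difference of the two operands is {(10, 33, 10), (15, 30, 28), (20, 30, 36), (40, 27, 19), (8, 33, 38)}.
Projecting to A, E: {(27, 40), (30, 15), (30, 20), (33, 10), (33, 8)}

{(27, 40), (30, 15), (30, 20), (33, 10), (33, 8)}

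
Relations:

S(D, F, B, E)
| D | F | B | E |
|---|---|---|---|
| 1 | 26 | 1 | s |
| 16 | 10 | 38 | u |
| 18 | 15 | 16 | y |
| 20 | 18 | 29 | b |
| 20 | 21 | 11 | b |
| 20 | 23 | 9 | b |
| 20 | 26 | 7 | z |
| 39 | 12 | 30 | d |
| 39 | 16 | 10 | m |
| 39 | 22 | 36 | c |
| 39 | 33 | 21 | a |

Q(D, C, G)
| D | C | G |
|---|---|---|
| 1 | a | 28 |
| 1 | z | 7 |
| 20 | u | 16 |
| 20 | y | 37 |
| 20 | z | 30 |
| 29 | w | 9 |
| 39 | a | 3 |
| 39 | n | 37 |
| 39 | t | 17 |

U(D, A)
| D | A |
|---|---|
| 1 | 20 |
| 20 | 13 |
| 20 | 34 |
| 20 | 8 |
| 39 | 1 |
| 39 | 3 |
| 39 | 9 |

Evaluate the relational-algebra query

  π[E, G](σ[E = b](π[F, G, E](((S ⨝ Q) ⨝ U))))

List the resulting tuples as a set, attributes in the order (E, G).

{(b, 16), (b, 30), (b, 37)}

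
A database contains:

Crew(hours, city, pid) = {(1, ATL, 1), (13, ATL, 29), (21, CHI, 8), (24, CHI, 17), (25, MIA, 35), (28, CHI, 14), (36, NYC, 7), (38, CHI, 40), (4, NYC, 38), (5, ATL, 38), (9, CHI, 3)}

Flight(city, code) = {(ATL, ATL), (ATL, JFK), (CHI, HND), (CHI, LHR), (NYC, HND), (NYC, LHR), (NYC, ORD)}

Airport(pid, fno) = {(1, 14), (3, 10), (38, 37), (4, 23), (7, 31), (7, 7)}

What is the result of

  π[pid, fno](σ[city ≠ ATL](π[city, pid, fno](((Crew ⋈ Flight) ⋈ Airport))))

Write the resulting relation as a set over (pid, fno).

Crew ⋈ Flight (natural join on city): {(1, ATL, 1, ATL), (1, ATL, 1, JFK), (13, ATL, 29, ATL), (13, ATL, 29, JFK), (21, CHI, 8, HND), (21, CHI, 8, LHR), (24, CHI, 17, HND), (24, CHI, 17, LHR), (28, CHI, 14, HND), (28, CHI, 14, LHR), (36, NYC, 7, HND), (36, NYC, 7, LHR), (36, NYC, 7, ORD), (38, CHI, 40, HND), (38, CHI, 40, LHR), (4, NYC, 38, HND), (4, NYC, 38, LHR), (4, NYC, 38, ORD), (5, ATL, 38, ATL), (5, ATL, 38, JFK), (9, CHI, 3, HND), (9, CHI, 3, LHR)}
(Crew ⋈ Flight) ⋈ Airport (natural join on pid): {(1, ATL, 1, ATL, 14), (1, ATL, 1, JFK, 14), (36, NYC, 7, HND, 31), (36, NYC, 7, HND, 7), (36, NYC, 7, LHR, 31), (36, NYC, 7, LHR, 7), (36, NYC, 7, ORD, 31), (36, NYC, 7, ORD, 7), (4, NYC, 38, HND, 37), (4, NYC, 38, LHR, 37), (4, NYC, 38, ORD, 37), (5, ATL, 38, ATL, 37), (5, ATL, 38, JFK, 37), (9, CHI, 3, HND, 10), (9, CHI, 3, LHR, 10)}
π_{city, pid, fno} gives {(ATL, 1, 14), (ATL, 38, 37), (CHI, 3, 10), (NYC, 38, 37), (NYC, 7, 31), (NYC, 7, 7)} (9 duplicate(s) eliminated).
Filtering on city ≠ ATL leaves {(CHI, 3, 10), (NYC, 38, 37), (NYC, 7, 31), (NYC, 7, 7)}.
π_{pid, fno} gives {(3, 10), (38, 37), (7, 31), (7, 7)}.

{(3, 10), (38, 37), (7, 31), (7, 7)}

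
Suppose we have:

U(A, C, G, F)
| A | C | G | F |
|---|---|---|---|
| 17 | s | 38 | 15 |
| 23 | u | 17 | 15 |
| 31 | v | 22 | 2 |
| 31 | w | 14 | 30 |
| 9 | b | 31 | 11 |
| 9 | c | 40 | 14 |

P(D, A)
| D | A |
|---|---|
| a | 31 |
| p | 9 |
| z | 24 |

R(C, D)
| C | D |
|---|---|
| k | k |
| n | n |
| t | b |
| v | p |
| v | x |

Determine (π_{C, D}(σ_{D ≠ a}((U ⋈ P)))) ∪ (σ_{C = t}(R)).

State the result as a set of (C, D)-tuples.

Joining U and P on A yields {(31, v, 22, 2, a), (31, w, 14, 30, a), (9, b, 31, 11, p), (9, c, 40, 14, p)}.
Filtering on D ≠ a leaves {(9, b, 31, 11, p), (9, c, 40, 14, p)}.
π[C, D]: project onto (C, D) → {(b, p), (c, p)}
Filtering on C = t leaves {(t, b)}.
Taking the union: {(b, p), (c, p), (t, b)}

{(b, p), (c, p), (t, b)}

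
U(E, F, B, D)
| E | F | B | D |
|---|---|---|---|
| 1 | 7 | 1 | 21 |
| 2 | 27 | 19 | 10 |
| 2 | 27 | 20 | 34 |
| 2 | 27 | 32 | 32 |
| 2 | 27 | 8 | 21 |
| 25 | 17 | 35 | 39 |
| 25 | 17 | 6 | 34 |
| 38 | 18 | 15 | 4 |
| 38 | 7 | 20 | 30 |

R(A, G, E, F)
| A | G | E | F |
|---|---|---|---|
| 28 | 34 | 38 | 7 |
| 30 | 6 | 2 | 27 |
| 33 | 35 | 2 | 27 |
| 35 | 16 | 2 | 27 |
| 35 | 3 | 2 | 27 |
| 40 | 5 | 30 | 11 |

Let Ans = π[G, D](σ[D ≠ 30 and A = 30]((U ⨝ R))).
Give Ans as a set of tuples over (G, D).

{(6, 10), (6, 21), (6, 32), (6, 34)}

U ⋈ R (natural join on E, F): {(2, 27, 19, 10, 30, 6), (2, 27, 19, 10, 33, 35), (2, 27, 19, 10, 35, 16), (2, 27, 19, 10, 35, 3), (2, 27, 20, 34, 30, 6), (2, 27, 20, 34, 33, 35), (2, 27, 20, 34, 35, 16), (2, 27, 20, 34, 35, 3), (2, 27, 32, 32, 30, 6), (2, 27, 32, 32, 33, 35), (2, 27, 32, 32, 35, 16), (2, 27, 32, 32, 35, 3), (2, 27, 8, 21, 30, 6), (2, 27, 8, 21, 33, 35), (2, 27, 8, 21, 35, 16), (2, 27, 8, 21, 35, 3), (38, 7, 20, 30, 28, 34)}
σ[D ≠ 30 and A = 30]: keep tuples satisfying D ≠ 30 and A = 30 → {(2, 27, 19, 10, 30, 6), (2, 27, 20, 34, 30, 6), (2, 27, 32, 32, 30, 6), (2, 27, 8, 21, 30, 6)}
π_{G, D} gives {(6, 10), (6, 21), (6, 32), (6, 34)}.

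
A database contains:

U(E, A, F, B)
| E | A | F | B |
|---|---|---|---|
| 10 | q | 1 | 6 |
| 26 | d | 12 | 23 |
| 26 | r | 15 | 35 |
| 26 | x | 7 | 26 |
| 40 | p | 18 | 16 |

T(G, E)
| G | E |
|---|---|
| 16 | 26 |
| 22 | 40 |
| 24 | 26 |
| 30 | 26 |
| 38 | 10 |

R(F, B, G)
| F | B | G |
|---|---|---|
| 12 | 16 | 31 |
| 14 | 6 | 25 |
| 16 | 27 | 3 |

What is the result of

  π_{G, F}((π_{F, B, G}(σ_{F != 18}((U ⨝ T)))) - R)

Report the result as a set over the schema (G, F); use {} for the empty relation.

U ⋈ T (natural join on E): {(10, q, 1, 6, 38), (26, d, 12, 23, 16), (26, d, 12, 23, 24), (26, d, 12, 23, 30), (26, r, 15, 35, 16), (26, r, 15, 35, 24), (26, r, 15, 35, 30), (26, x, 7, 26, 16), (26, x, 7, 26, 24), (26, x, 7, 26, 30), (40, p, 18, 16, 22)}
σ[F != 18]: keep tuples satisfying F != 18 → {(10, q, 1, 6, 38), (26, d, 12, 23, 16), (26, d, 12, 23, 24), (26, d, 12, 23, 30), (26, r, 15, 35, 16), (26, r, 15, 35, 24), (26, r, 15, 35, 30), (26, x, 7, 26, 16), (26, x, 7, 26, 24), (26, x, 7, 26, 30)}
Projecting to F, B, G: {(1, 6, 38), (12, 23, 16), (12, 23, 24), (12, 23, 30), (15, 35, 16), (15, 35, 24), (15, 35, 30), (7, 26, 16), (7, 26, 24), (7, 26, 30)}
Difference: {(1, 6, 38), (12, 23, 16), (12, 23, 24), (12, 23, 30), (15, 35, 16), (15, 35, 24), (15, 35, 30), (7, 26, 16), (7, 26, 24), (7, 26, 30)} with {(12, 16, 31), (14, 6, 25), (16, 27, 3)} → {(1, 6, 38), (12, 23, 16), (12, 23, 24), (12, 23, 30), (15, 35, 16), (15, 35, 24), (15, 35, 30), (7, 26, 16), (7, 26, 24), (7, 26, 30)}
Projecting to G, F: {(16, 12), (16, 15), (16, 7), (24, 12), (24, 15), (24, 7), (30, 12), (30, 15), (30, 7), (38, 1)}

{(16, 12), (16, 15), (16, 7), (24, 12), (24, 15), (24, 7), (30, 12), (30, 15), (30, 7), (38, 1)}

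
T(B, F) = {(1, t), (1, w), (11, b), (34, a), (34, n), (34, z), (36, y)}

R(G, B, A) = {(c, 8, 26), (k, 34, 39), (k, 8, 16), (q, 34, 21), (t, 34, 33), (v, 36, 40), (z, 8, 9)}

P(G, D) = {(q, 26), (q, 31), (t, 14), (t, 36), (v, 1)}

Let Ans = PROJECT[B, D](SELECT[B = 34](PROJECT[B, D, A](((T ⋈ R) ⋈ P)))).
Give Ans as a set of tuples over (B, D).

Joining T and R on B yields {(34, a, k, 39), (34, a, q, 21), (34, a, t, 33), (34, n, k, 39), (34, n, q, 21), (34, n, t, 33), (34, z, k, 39), (34, z, q, 21), (34, z, t, 33), (36, y, v, 40)}.
Joining (T ⋈ R) and P on G yields {(34, a, q, 21, 26), (34, a, q, 21, 31), (34, a, t, 33, 14), (34, a, t, 33, 36), (34, n, q, 21, 26), (34, n, q, 21, 31), (34, n, t, 33, 14), (34, n, t, 33, 36), (34, z, q, 21, 26), (34, z, q, 21, 31), (34, z, t, 33, 14), (34, z, t, 33, 36), (36, y, v, 40, 1)}.
Projecting to B, D, A (8 duplicate(s) eliminated): {(34, 14, 33), (34, 26, 21), (34, 31, 21), (34, 36, 33), (36, 1, 40)}
Filtering on B = 34 leaves {(34, 14, 33), (34, 26, 21), (34, 31, 21), (34, 36, 33)}.
Projecting to B, D: {(34, 14), (34, 26), (34, 31), (34, 36)}

{(34, 14), (34, 26), (34, 31), (34, 36)}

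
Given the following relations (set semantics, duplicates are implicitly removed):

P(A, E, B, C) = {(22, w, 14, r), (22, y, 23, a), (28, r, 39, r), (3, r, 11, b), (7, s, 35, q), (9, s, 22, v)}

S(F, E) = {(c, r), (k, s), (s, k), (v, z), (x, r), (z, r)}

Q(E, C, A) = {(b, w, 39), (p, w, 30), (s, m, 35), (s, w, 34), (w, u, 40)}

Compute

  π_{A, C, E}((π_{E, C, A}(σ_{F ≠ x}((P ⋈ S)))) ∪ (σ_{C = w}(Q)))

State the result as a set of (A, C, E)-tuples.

Natural join on E: {(28, r, 39, r, c), (28, r, 39, r, x), (28, r, 39, r, z), (3, r, 11, b, c), (3, r, 11, b, x), (3, r, 11, b, z), (7, s, 35, q, k), (9, s, 22, v, k)}
σ[F ≠ x]: keep tuples satisfying F ≠ x → {(28, r, 39, r, c), (28, r, 39, r, z), (3, r, 11, b, c), (3, r, 11, b, z), (7, s, 35, q, k), (9, s, 22, v, k)}
Projecting to E, C, A (2 duplicate(s) eliminated): {(r, b, 3), (r, r, 28), (s, q, 7), (s, v, 9)}
σ[C = w]: keep tuples satisfying C = w → {(b, w, 39), (p, w, 30), (s, w, 34)}
Set union of the two operands is {(b, w, 39), (p, w, 30), (r, b, 3), (r, r, 28), (s, q, 7), (s, v, 9), (s, w, 34)}.
Projecting to A, C, E: {(28, r, r), (3, b, r), (30, w, p), (34, w, s), (39, w, b), (7, q, s), (9, v, s)}

{(28, r, r), (3, b, r), (30, w, p), (34, w, s), (39, w, b), (7, q, s), (9, v, s)}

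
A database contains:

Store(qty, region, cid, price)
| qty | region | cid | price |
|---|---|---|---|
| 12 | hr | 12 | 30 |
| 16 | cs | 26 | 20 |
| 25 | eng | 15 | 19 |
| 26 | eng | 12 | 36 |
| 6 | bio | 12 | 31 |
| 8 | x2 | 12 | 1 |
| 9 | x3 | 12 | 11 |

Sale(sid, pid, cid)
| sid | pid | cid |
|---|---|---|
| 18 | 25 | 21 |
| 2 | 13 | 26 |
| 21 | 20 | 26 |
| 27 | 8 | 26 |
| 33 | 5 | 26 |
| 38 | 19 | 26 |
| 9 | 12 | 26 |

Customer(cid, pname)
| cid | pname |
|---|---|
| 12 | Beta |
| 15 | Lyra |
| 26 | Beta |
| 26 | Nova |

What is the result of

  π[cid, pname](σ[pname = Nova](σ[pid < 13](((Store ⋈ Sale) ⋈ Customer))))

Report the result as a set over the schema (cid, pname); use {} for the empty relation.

Joining Store and Sale on cid yields {(16, cs, 26, 20, 2, 13), (16, cs, 26, 20, 21, 20), (16, cs, 26, 20, 27, 8), (16, cs, 26, 20, 33, 5), (16, cs, 26, 20, 38, 19), (16, cs, 26, 20, 9, 12)}.
Joining (Store ⋈ Sale) and Customer on cid yields {(16, cs, 26, 20, 2, 13, Beta), (16, cs, 26, 20, 2, 13, Nova), (16, cs, 26, 20, 21, 20, Beta), (16, cs, 26, 20, 21, 20, Nova), (16, cs, 26, 20, 27, 8, Beta), (16, cs, 26, 20, 27, 8, Nova), (16, cs, 26, 20, 33, 5, Beta), (16, cs, 26, 20, 33, 5, Nova), (16, cs, 26, 20, 38, 19, Beta), (16, cs, 26, 20, 38, 19, Nova), (16, cs, 26, 20, 9, 12, Beta), (16, cs, 26, 20, 9, 12, Nova)}.
σ[pid < 13]: keep tuples satisfying pid < 13 → {(16, cs, 26, 20, 27, 8, Beta), (16, cs, 26, 20, 27, 8, Nova), (16, cs, 26, 20, 33, 5, Beta), (16, cs, 26, 20, 33, 5, Nova), (16, cs, 26, 20, 9, 12, Beta), (16, cs, 26, 20, 9, 12, Nova)}
σ[pname = Nova]: keep tuples satisfying pname = Nova → {(16, cs, 26, 20, 27, 8, Nova), (16, cs, 26, 20, 33, 5, Nova), (16, cs, 26, 20, 9, 12, Nova)}
π_{cid, pname} gives {(26, Nova)} (2 duplicate(s) eliminated).

{(26, Nova)}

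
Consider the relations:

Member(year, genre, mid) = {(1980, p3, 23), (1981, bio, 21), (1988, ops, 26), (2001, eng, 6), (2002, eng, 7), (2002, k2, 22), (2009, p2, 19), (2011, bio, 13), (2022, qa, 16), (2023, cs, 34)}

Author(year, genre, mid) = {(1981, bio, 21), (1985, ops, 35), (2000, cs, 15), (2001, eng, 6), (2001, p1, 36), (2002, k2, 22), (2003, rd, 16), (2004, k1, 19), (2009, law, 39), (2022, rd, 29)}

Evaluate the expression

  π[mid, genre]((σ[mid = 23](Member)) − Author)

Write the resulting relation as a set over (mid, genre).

{(23, p3)}

σ[mid = 23]: keep tuples satisfying mid = 23 → {(1980, p3, 23)}
Taking the difference: {(1980, p3, 23)}
π_{mid, genre} gives {(23, p3)}.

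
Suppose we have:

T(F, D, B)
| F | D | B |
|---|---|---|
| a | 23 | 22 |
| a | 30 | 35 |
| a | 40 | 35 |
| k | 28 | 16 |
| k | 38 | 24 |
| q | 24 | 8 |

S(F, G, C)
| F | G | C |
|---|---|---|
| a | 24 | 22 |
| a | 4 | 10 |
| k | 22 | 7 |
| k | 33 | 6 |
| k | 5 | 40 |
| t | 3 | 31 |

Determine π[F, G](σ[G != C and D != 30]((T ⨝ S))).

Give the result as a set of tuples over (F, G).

{(a, 24), (a, 4), (k, 22), (k, 33), (k, 5)}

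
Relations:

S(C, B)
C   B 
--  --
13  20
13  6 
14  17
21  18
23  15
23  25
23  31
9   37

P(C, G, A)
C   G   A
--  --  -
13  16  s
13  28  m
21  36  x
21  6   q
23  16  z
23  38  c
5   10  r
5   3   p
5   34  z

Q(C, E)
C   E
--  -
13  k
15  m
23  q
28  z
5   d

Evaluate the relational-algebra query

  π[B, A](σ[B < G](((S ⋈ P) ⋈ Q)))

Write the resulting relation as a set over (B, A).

{(15, c), (15, z), (20, m), (25, c), (31, c), (6, m), (6, s)}

S ⋈ P (natural join on C): {(13, 20, 16, s), (13, 20, 28, m), (13, 6, 16, s), (13, 6, 28, m), (21, 18, 36, x), (21, 18, 6, q), (23, 15, 16, z), (23, 15, 38, c), (23, 25, 16, z), (23, 25, 38, c), (23, 31, 16, z), (23, 31, 38, c)}
(S ⋈ P) ⋈ Q (natural join on C): {(13, 20, 16, s, k), (13, 20, 28, m, k), (13, 6, 16, s, k), (13, 6, 28, m, k), (23, 15, 16, z, q), (23, 15, 38, c, q), (23, 25, 16, z, q), (23, 25, 38, c, q), (23, 31, 16, z, q), (23, 31, 38, c, q)}
Selection B < G: {(13, 20, 28, m, k), (13, 6, 16, s, k), (13, 6, 28, m, k), (23, 15, 16, z, q), (23, 15, 38, c, q), (23, 25, 38, c, q), (23, 31, 38, c, q)}
π[B, A]: project onto (B, A) → {(15, c), (15, z), (20, m), (25, c), (31, c), (6, m), (6, s)}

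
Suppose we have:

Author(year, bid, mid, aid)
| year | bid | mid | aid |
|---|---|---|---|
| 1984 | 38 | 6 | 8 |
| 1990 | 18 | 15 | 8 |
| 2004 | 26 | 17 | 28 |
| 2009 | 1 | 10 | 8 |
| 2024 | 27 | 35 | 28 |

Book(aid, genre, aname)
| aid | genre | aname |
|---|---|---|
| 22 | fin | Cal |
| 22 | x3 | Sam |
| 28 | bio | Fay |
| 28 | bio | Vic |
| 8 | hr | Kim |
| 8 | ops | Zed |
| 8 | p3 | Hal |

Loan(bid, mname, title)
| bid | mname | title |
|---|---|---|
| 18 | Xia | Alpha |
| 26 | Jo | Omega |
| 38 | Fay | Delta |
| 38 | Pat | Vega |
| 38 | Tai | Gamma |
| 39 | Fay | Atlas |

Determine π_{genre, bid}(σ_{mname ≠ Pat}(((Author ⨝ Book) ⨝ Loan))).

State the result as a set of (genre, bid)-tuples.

{(bio, 26), (hr, 18), (hr, 38), (ops, 18), (ops, 38), (p3, 18), (p3, 38)}

Natural join on aid: {(1984, 38, 6, 8, hr, Kim), (1984, 38, 6, 8, ops, Zed), (1984, 38, 6, 8, p3, Hal), (1990, 18, 15, 8, hr, Kim), (1990, 18, 15, 8, ops, Zed), (1990, 18, 15, 8, p3, Hal), (2004, 26, 17, 28, bio, Fay), (2004, 26, 17, 28, bio, Vic), (2009, 1, 10, 8, hr, Kim), (2009, 1, 10, 8, ops, Zed), (2009, 1, 10, 8, p3, Hal), (2024, 27, 35, 28, bio, Fay), (2024, 27, 35, 28, bio, Vic)}
Natural join on bid: {(1984, 38, 6, 8, hr, Kim, Fay, Delta), (1984, 38, 6, 8, hr, Kim, Pat, Vega), (1984, 38, 6, 8, hr, Kim, Tai, Gamma), (1984, 38, 6, 8, ops, Zed, Fay, Delta), (1984, 38, 6, 8, ops, Zed, Pat, Vega), (1984, 38, 6, 8, ops, Zed, Tai, Gamma), (1984, 38, 6, 8, p3, Hal, Fay, Delta), (1984, 38, 6, 8, p3, Hal, Pat, Vega), (1984, 38, 6, 8, p3, Hal, Tai, Gamma), (1990, 18, 15, 8, hr, Kim, Xia, Alpha), (1990, 18, 15, 8, ops, Zed, Xia, Alpha), (1990, 18, 15, 8, p3, Hal, Xia, Alpha), (2004, 26, 17, 28, bio, Fay, Jo, Omega), (2004, 26, 17, 28, bio, Vic, Jo, Omega)}
σ[mname ≠ Pat]: keep tuples satisfying mname ≠ Pat → {(1984, 38, 6, 8, hr, Kim, Fay, Delta), (1984, 38, 6, 8, hr, Kim, Tai, Gamma), (1984, 38, 6, 8, ops, Zed, Fay, Delta), (1984, 38, 6, 8, ops, Zed, Tai, Gamma), (1984, 38, 6, 8, p3, Hal, Fay, Delta), (1984, 38, 6, 8, p3, Hal, Tai, Gamma), (1990, 18, 15, 8, hr, Kim, Xia, Alpha), (1990, 18, 15, 8, ops, Zed, Xia, Alpha), (1990, 18, 15, 8, p3, Hal, Xia, Alpha), (2004, 26, 17, 28, bio, Fay, Jo, Omega), (2004, 26, 17, 28, bio, Vic, Jo, Omega)}
π_{genre, bid} gives {(bio, 26), (hr, 18), (hr, 38), (ops, 18), (ops, 38), (p3, 18), (p3, 38)} (4 duplicate(s) eliminated).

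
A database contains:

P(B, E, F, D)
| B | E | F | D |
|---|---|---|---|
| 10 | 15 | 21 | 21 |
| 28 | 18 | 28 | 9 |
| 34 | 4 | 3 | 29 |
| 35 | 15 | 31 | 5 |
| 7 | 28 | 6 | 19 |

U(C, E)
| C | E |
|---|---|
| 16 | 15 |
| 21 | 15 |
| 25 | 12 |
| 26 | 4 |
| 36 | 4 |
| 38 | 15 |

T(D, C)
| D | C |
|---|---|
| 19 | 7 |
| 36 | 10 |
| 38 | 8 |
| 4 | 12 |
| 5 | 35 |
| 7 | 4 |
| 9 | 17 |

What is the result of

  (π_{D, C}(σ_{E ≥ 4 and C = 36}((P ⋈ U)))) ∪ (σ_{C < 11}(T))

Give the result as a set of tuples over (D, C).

{(19, 7), (29, 36), (36, 10), (38, 8), (7, 4)}

Natural join on E: {(10, 15, 21, 21, 16), (10, 15, 21, 21, 21), (10, 15, 21, 21, 38), (34, 4, 3, 29, 26), (34, 4, 3, 29, 36), (35, 15, 31, 5, 16), (35, 15, 31, 5, 21), (35, 15, 31, 5, 38)}
Selection E ≥ 4 and C = 36: {(34, 4, 3, 29, 36)}
Projecting to D, C: {(29, 36)}
Selection C < 11: {(19, 7), (36, 10), (38, 8), (7, 4)}
Taking the union: {(19, 7), (29, 36), (36, 10), (38, 8), (7, 4)}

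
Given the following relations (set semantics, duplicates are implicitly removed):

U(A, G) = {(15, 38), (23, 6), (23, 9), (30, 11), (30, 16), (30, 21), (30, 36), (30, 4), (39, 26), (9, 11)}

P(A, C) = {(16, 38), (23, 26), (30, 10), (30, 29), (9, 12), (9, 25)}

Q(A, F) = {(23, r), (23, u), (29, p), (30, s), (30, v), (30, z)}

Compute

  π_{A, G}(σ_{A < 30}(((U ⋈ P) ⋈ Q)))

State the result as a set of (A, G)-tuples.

Joining U and P on A yields {(23, 6, 26), (23, 9, 26), (30, 11, 10), (30, 11, 29), (30, 16, 10), (30, 16, 29), (30, 21, 10), (30, 21, 29), (30, 36, 10), (30, 36, 29), (30, 4, 10), (30, 4, 29), (9, 11, 12), (9, 11, 25)}.
Joining (U ⋈ P) and Q on A yields {(23, 6, 26, r), (23, 6, 26, u), (23, 9, 26, r), (23, 9, 26, u), (30, 11, 10, s), (30, 11, 10, v), (30, 11, 10, z), (30, 11, 29, s), (30, 11, 29, v), (30, 11, 29, z), (30, 16, 10, s), (30, 16, 10, v), (30, 16, 10, z), (30, 16, 29, s), (30, 16, 29, v), (30, 16, 29, z), (30, 21, 10, s), (30, 21, 10, v), (30, 21, 10, z), (30, 21, 29, s), (30, 21, 29, v), (30, 21, 29, z), (30, 36, 10, s), (30, 36, 10, v), (30, 36, 10, z), (30, 36, 29, s), (30, 36, 29, v), (30, 36, 29, z), (30, 4, 10, s), (30, 4, 10, v), (30, 4, 10, z), (30, 4, 29, s), (30, 4, 29, v), (30, 4, 29, z)}.
σ[A < 30]: keep tuples satisfying A < 30 → {(23, 6, 26, r), (23, 6, 26, u), (23, 9, 26, r), (23, 9, 26, u)}
π[A, G]: project onto (A, G) (2 duplicate(s) eliminated) → {(23, 6), (23, 9)}

{(23, 6), (23, 9)}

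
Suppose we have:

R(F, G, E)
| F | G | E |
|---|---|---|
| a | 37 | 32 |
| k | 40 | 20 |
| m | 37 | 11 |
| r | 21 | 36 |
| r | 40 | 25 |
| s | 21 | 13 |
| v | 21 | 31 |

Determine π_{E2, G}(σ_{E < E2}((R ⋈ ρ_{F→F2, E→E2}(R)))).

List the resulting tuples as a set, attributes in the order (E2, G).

ρ[F→F2, E→E2]: schema becomes (F2, G, E2); tuples unchanged.
Joining R and ρ_{F→F2, E→E2}(R) on G yields {(a, 37, 32, a, 32), (a, 37, 32, m, 11), (k, 40, 20, k, 20), (k, 40, 20, r, 25), (m, 37, 11, a, 32), (m, 37, 11, m, 11), (r, 21, 36, r, 36), (r, 21, 36, s, 13), (r, 21, 36, v, 31), (r, 40, 25, k, 20), (r, 40, 25, r, 25), (s, 21, 13, r, 36), (s, 21, 13, s, 13), (s, 21, 13, v, 31), (v, 21, 31, r, 36), (v, 21, 31, s, 13), (v, 21, 31, v, 31)}.
Apply σ_{E < E2}; surviving tuples: {(k, 40, 20, r, 25), (m, 37, 11, a, 32), (s, 21, 13, r, 36), (s, 21, 13, v, 31), (v, 21, 31, r, 36)}
Projecting to E2, G (1 duplicate(s) eliminated): {(25, 40), (31, 21), (32, 37), (36, 21)}

{(25, 40), (31, 21), (32, 37), (36, 21)}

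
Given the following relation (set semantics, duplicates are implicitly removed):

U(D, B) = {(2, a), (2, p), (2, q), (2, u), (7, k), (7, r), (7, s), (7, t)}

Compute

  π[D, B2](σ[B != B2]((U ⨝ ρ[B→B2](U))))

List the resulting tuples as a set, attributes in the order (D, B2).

ρ[B→B2]: schema becomes (D, B2); tuples unchanged.
U ⋈ ρ[B→B2](U) (natural join on D): {(2, a, a), (2, a, p), (2, a, q), (2, a, u), (2, p, a), (2, p, p), (2, p, q), (2, p, u), (2, q, a), (2, q, p), (2, q, q), (2, q, u), (2, u, a), (2, u, p), (2, u, q), (2, u, u), (7, k, k), (7, k, r), (7, k, s), (7, k, t), (7, r, k), (7, r, r), (7, r, s), (7, r, t), (7, s, k), (7, s, r), (7, s, s), (7, s, t), (7, t, k), (7, t, r), (7, t, s), (7, t, t)}
Selection B != B2: {(2, a, p), (2, a, q), (2, a, u), (2, p, a), (2, p, q), (2, p, u), (2, q, a), (2, q, p), (2, q, u), (2, u, a), (2, u, p), (2, u, q), (7, k, r), (7, k, s), (7, k, t), (7, r, k), (7, r, s), (7, r, t), (7, s, k), (7, s, r), (7, s, t), (7, t, k), (7, t, r), (7, t, s)}
π_{D, B2} gives {(2, a), (2, p), (2, q), (2, u), (7, k), (7, r), (7, s), (7, t)} (16 duplicate(s) eliminated).

{(2, a), (2, p), (2, q), (2, u), (7, k), (7, r), (7, s), (7, t)}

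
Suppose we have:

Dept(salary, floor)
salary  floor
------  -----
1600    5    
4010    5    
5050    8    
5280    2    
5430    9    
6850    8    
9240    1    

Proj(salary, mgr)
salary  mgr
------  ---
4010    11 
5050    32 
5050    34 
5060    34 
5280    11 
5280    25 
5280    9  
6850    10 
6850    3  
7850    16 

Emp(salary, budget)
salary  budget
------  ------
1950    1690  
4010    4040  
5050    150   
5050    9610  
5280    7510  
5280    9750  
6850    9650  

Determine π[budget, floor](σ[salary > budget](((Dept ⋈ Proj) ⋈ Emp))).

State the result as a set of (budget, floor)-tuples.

Joining Dept and Proj on salary yields {(4010, 5, 11), (5050, 8, 32), (5050, 8, 34), (5280, 2, 11), (5280, 2, 25), (5280, 2, 9), (6850, 8, 10), (6850, 8, 3)}.
Joining (Dept ⋈ Proj) and Emp on salary yields {(4010, 5, 11, 4040), (5050, 8, 32, 150), (5050, 8, 32, 9610), (5050, 8, 34, 150), (5050, 8, 34, 9610), (5280, 2, 11, 7510), (5280, 2, 11, 9750), (5280, 2, 25, 7510), (5280, 2, 25, 9750), (5280, 2, 9, 7510), (5280, 2, 9, 9750), (6850, 8, 10, 9650), (6850, 8, 3, 9650)}.
Filtering on salary > budget leaves {(5050, 8, 32, 150), (5050, 8, 34, 150)}.
Keep only column(s) budget, floor (1 duplicate(s) eliminated): {(150, 8)}

{(150, 8)}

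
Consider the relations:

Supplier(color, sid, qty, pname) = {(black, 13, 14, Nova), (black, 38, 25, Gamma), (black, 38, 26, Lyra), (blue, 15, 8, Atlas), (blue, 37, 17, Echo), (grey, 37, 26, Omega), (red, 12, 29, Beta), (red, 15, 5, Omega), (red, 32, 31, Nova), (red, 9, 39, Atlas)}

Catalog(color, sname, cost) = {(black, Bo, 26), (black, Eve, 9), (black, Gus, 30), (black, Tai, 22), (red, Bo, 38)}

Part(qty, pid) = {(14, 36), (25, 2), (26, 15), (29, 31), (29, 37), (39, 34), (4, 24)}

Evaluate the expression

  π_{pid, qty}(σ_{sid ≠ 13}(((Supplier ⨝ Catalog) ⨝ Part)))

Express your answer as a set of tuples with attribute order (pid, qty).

{(15, 26), (2, 25), (31, 29), (34, 39), (37, 29)}

Natural join on color: {(black, 13, 14, Nova, Bo, 26), (black, 13, 14, Nova, Eve, 9), (black, 13, 14, Nova, Gus, 30), (black, 13, 14, Nova, Tai, 22), (black, 38, 25, Gamma, Bo, 26), (black, 38, 25, Gamma, Eve, 9), (black, 38, 25, Gamma, Gus, 30), (black, 38, 25, Gamma, Tai, 22), (black, 38, 26, Lyra, Bo, 26), (black, 38, 26, Lyra, Eve, 9), (black, 38, 26, Lyra, Gus, 30), (black, 38, 26, Lyra, Tai, 22), (red, 12, 29, Beta, Bo, 38), (red, 15, 5, Omega, Bo, 38), (red, 32, 31, Nova, Bo, 38), (red, 9, 39, Atlas, Bo, 38)}
Natural join on qty: {(black, 13, 14, Nova, Bo, 26, 36), (black, 13, 14, Nova, Eve, 9, 36), (black, 13, 14, Nova, Gus, 30, 36), (black, 13, 14, Nova, Tai, 22, 36), (black, 38, 25, Gamma, Bo, 26, 2), (black, 38, 25, Gamma, Eve, 9, 2), (black, 38, 25, Gamma, Gus, 30, 2), (black, 38, 25, Gamma, Tai, 22, 2), (black, 38, 26, Lyra, Bo, 26, 15), (black, 38, 26, Lyra, Eve, 9, 15), (black, 38, 26, Lyra, Gus, 30, 15), (black, 38, 26, Lyra, Tai, 22, 15), (red, 12, 29, Beta, Bo, 38, 31), (red, 12, 29, Beta, Bo, 38, 37), (red, 9, 39, Atlas, Bo, 38, 34)}
Filtering on sid ≠ 13 leaves {(black, 38, 25, Gamma, Bo, 26, 2), (black, 38, 25, Gamma, Eve, 9, 2), (black, 38, 25, Gamma, Gus, 30, 2), (black, 38, 25, Gamma, Tai, 22, 2), (black, 38, 26, Lyra, Bo, 26, 15), (black, 38, 26, Lyra, Eve, 9, 15), (black, 38, 26, Lyra, Gus, 30, 15), (black, 38, 26, Lyra, Tai, 22, 15), (red, 12, 29, Beta, Bo, 38, 31), (red, 12, 29, Beta, Bo, 38, 37), (red, 9, 39, Atlas, Bo, 38, 34)}.
Projecting to pid, qty (6 duplicate(s) eliminated): {(15, 26), (2, 25), (31, 29), (34, 39), (37, 29)}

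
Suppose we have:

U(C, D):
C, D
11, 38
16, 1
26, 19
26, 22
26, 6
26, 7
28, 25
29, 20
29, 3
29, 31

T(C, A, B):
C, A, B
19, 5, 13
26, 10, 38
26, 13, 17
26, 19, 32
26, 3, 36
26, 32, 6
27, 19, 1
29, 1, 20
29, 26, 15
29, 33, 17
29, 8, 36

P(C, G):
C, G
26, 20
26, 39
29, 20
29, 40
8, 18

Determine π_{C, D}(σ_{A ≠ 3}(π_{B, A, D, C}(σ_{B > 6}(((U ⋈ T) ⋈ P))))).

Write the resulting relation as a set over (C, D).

{(26, 19), (26, 22), (26, 6), (26, 7), (29, 20), (29, 3), (29, 31)}

Joining U and T on C yields {(26, 19, 10, 38), (26, 19, 13, 17), (26, 19, 19, 32), (26, 19, 3, 36), (26, 19, 32, 6), (26, 22, 10, 38), (26, 22, 13, 17), (26, 22, 19, 32), (26, 22, 3, 36), (26, 22, 32, 6), (26, 6, 10, 38), (26, 6, 13, 17), (26, 6, 19, 32), (26, 6, 3, 36), (26, 6, 32, 6), (26, 7, 10, 38), (26, 7, 13, 17), (26, 7, 19, 32), (26, 7, 3, 36), (26, 7, 32, 6), (29, 20, 1, 20), (29, 20, 26, 15), (29, 20, 33, 17), (29, 20, 8, 36), (29, 3, 1, 20), (29, 3, 26, 15), (29, 3, 33, 17), (29, 3, 8, 36), (29, 31, 1, 20), (29, 31, 26, 15), (29, 31, 33, 17), (29, 31, 8, 36)}.
Joining (U ⋈ T) and P on C yields {(26, 19, 10, 38, 20), (26, 19, 10, 38, 39), (26, 19, 13, 17, 20), (26, 19, 13, 17, 39), (26, 19, 19, 32, 20), (26, 19, 19, 32, 39), (26, 19, 3, 36, 20), (26, 19, 3, 36, 39), (26, 19, 32, 6, 20), (26, 19, 32, 6, 39), (26, 22, 10, 38, 20), (26, 22, 10, 38, 39), (26, 22, 13, 17, 20), (26, 22, 13, 17, 39), (26, 22, 19, 32, 20), (26, 22, 19, 32, 39), (26, 22, 3, 36, 20), (26, 22, 3, 36, 39), (26, 22, 32, 6, 20), (26, 22, 32, 6, 39), (26, 6, 10, 38, 20), (26, 6, 10, 38, 39), (26, 6, 13, 17, 20), (26, 6, 13, 17, 39), (26, 6, 19, 32, 20), (26, 6, 19, 32, 39), (26, 6, 3, 36, 20), (26, 6, 3, 36, 39), (26, 6, 32, 6, 20), (26, 6, 32, 6, 39), (26, 7, 10, 38, 20), (26, 7, 10, 38, 39), (26, 7, 13, 17, 20), (26, 7, 13, 17, 39), (26, 7, 19, 32, 20), (26, 7, 19, 32, 39), (26, 7, 3, 36, 20), (26, 7, 3, 36, 39), (26, 7, 32, 6, 20), (26, 7, 32, 6, 39), (29, 20, 1, 20, 20), (29, 20, 1, 20, 40), (29, 20, 26, 15, 20), (29, 20, 26, 15, 40), (29, 20, 33, 17, 20), (29, 20, 33, 17, 40), (29, 20, 8, 36, 20), (29, 20, 8, 36, 40), (29, 3, 1, 20, 20), (29, 3, 1, 20, 40), (29, 3, 26, 15, 20), (29, 3, 26, 15, 40), (29, 3, 33, 17, 20), (29, 3, 33, 17, 40), (29, 3, 8, 36, 20), (29, 3, 8, 36, 40), (29, 31, 1, 20, 20), (29, 31, 1, 20, 40), (29, 31, 26, 15, 20), (29, 31, 26, 15, 40), (29, 31, 33, 17, 20), (29, 31, 33, 17, 40), (29, 31, 8, 36, 20), (29, 31, 8, 36, 40)}.
Filtering on B > 6 leaves {(26, 19, 10, 38, 20), (26, 19, 10, 38, 39), (26, 19, 13, 17, 20), (26, 19, 13, 17, 39), (26, 19, 19, 32, 20), (26, 19, 19, 32, 39), (26, 19, 3, 36, 20), (26, 19, 3, 36, 39), (26, 22, 10, 38, 20), (26, 22, 10, 38, 39), (26, 22, 13, 17, 20), (26, 22, 13, 17, 39), (26, 22, 19, 32, 20), (26, 22, 19, 32, 39), (26, 22, 3, 36, 20), (26, 22, 3, 36, 39), (26, 6, 10, 38, 20), (26, 6, 10, 38, 39), (26, 6, 13, 17, 20), (26, 6, 13, 17, 39), (26, 6, 19, 32, 20), (26, 6, 19, 32, 39), (26, 6, 3, 36, 20), (26, 6, 3, 36, 39), (26, 7, 10, 38, 20), (26, 7, 10, 38, 39), (26, 7, 13, 17, 20), (26, 7, 13, 17, 39), (26, 7, 19, 32, 20), (26, 7, 19, 32, 39), (26, 7, 3, 36, 20), (26, 7, 3, 36, 39), (29, 20, 1, 20, 20), (29, 20, 1, 20, 40), (29, 20, 26, 15, 20), (29, 20, 26, 15, 40), (29, 20, 33, 17, 20), (29, 20, 33, 17, 40), (29, 20, 8, 36, 20), (29, 20, 8, 36, 40), (29, 3, 1, 20, 20), (29, 3, 1, 20, 40), (29, 3, 26, 15, 20), (29, 3, 26, 15, 40), (29, 3, 33, 17, 20), (29, 3, 33, 17, 40), (29, 3, 8, 36, 20), (29, 3, 8, 36, 40), (29, 31, 1, 20, 20), (29, 31, 1, 20, 40), (29, 31, 26, 15, 20), (29, 31, 26, 15, 40), (29, 31, 33, 17, 20), (29, 31, 33, 17, 40), (29, 31, 8, 36, 20), (29, 31, 8, 36, 40)}.
π[B, A, D, C]: project onto (B, A, D, C) (28 duplicate(s) eliminated) → {(15, 26, 20, 29), (15, 26, 3, 29), (15, 26, 31, 29), (17, 13, 19, 26), (17, 13, 22, 26), (17, 13, 6, 26), (17, 13, 7, 26), (17, 33, 20, 29), (17, 33, 3, 29), (17, 33, 31, 29), (20, 1, 20, 29), (20, 1, 3, 29), (20, 1, 31, 29), (32, 19, 19, 26), (32, 19, 22, 26), (32, 19, 6, 26), (32, 19, 7, 26), (36, 3, 19, 26), (36, 3, 22, 26), (36, 3, 6, 26), (36, 3, 7, 26), (36, 8, 20, 29), (36, 8, 3, 29), (36, 8, 31, 29), (38, 10, 19, 26), (38, 10, 22, 26), (38, 10, 6, 26), (38, 10, 7, 26)}
Filtering on A ≠ 3 leaves {(15, 26, 20, 29), (15, 26, 3, 29), (15, 26, 31, 29), (17, 13, 19, 26), (17, 13, 22, 26), (17, 13, 6, 26), (17, 13, 7, 26), (17, 33, 20, 29), (17, 33, 3, 29), (17, 33, 31, 29), (20, 1, 20, 29), (20, 1, 3, 29), (20, 1, 31, 29), (32, 19, 19, 26), (32, 19, 22, 26), (32, 19, 6, 26), (32, 19, 7, 26), (36, 8, 20, 29), (36, 8, 3, 29), (36, 8, 31, 29), (38, 10, 19, 26), (38, 10, 22, 26), (38, 10, 6, 26), (38, 10, 7, 26)}.
π[C, D]: project onto (C, D) (17 duplicate(s) eliminated) → {(26, 19), (26, 22), (26, 6), (26, 7), (29, 20), (29, 3), (29, 31)}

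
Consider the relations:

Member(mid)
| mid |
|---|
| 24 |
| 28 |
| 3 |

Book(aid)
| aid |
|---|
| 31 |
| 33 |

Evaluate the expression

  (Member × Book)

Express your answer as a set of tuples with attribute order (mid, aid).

{(24, 31), (24, 33), (28, 31), (28, 33), (3, 31), (3, 33)}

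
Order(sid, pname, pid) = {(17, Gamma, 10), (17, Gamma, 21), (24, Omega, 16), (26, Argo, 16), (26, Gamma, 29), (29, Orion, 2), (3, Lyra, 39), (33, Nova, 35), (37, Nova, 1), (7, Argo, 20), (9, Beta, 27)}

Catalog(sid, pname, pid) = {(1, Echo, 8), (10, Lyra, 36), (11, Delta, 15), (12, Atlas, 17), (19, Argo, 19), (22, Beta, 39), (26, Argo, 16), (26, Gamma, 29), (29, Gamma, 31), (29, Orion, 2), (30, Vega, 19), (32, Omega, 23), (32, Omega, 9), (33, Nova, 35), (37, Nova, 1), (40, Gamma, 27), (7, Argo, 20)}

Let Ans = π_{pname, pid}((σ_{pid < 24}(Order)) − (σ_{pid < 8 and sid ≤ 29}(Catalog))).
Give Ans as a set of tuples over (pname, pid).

Selection pid < 24: {(17, Gamma, 10), (17, Gamma, 21), (24, Omega, 16), (26, Argo, 16), (29, Orion, 2), (37, Nova, 1), (7, Argo, 20)}
Selection pid < 8 and sid ≤ 29: {(29, Orion, 2)}
Difference: {(17, Gamma, 10), (17, Gamma, 21), (24, Omega, 16), (26, Argo, 16), (29, Orion, 2), (37, Nova, 1), (7, Argo, 20)} with {(29, Orion, 2)} → {(17, Gamma, 10), (17, Gamma, 21), (24, Omega, 16), (26, Argo, 16), (37, Nova, 1), (7, Argo, 20)}
π[pname, pid]: project onto (pname, pid) → {(Argo, 16), (Argo, 20), (Gamma, 10), (Gamma, 21), (Nova, 1), (Omega, 16)}

{(Argo, 16), (Argo, 20), (Gamma, 10), (Gamma, 21), (Nova, 1), (Omega, 16)}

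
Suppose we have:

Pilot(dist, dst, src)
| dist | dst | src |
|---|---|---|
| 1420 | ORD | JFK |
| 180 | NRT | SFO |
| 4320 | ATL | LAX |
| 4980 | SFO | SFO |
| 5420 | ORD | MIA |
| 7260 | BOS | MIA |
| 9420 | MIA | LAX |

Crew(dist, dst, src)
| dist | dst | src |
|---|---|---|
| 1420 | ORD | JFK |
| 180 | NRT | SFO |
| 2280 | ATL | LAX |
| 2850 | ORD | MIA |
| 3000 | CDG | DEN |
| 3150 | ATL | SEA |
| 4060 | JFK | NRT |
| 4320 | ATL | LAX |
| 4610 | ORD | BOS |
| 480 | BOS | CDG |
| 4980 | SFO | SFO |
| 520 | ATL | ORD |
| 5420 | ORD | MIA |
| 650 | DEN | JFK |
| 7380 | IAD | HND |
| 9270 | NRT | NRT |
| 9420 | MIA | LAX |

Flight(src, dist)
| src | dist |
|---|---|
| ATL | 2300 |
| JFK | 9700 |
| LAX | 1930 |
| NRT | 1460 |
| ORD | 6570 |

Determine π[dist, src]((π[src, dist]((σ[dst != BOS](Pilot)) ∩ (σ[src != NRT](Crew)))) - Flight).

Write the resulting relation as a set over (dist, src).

σ[dst != BOS]: keep tuples satisfying dst != BOS → {(1420, ORD, JFK), (180, NRT, SFO), (4320, ATL, LAX), (4980, SFO, SFO), (5420, ORD, MIA), (9420, MIA, LAX)}
σ[src != NRT]: keep tuples satisfying src != NRT → {(1420, ORD, JFK), (180, NRT, SFO), (2280, ATL, LAX), (2850, ORD, MIA), (3000, CDG, DEN), (3150, ATL, SEA), (4320, ATL, LAX), (4610, ORD, BOS), (480, BOS, CDG), (4980, SFO, SFO), (520, ATL, ORD), (5420, ORD, MIA), (650, DEN, JFK), (7380, IAD, HND), (9420, MIA, LAX)}
Taking the intersection: {(1420, ORD, JFK), (180, NRT, SFO), (4320, ATL, LAX), (4980, SFO, SFO), (5420, ORD, MIA), (9420, MIA, LAX)}
Keep only column(s) src, dist: {(JFK, 1420), (LAX, 4320), (LAX, 9420), (MIA, 5420), (SFO, 180), (SFO, 4980)}
Taking the difference: {(JFK, 1420), (LAX, 4320), (LAX, 9420), (MIA, 5420), (SFO, 180), (SFO, 4980)}
Keep only column(s) dist, src: {(1420, JFK), (180, SFO), (4320, LAX), (4980, SFO), (5420, MIA), (9420, LAX)}

{(1420, JFK), (180, SFO), (4320, LAX), (4980, SFO), (5420, MIA), (9420, LAX)}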